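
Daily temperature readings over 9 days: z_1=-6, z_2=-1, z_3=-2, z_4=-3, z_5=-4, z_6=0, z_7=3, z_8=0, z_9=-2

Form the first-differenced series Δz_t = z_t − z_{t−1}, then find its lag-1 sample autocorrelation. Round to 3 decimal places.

First differences Δz: 5, -1, -1, -1, 4, 3, -3, -2
Mean of differences = 0.5000
Numerator Σ(Δz_t−Δz̄)(Δz_{t+1}−Δz̄) = 1.2500
Denominator Σ(Δz_t−Δz̄)² = 64.0000
r_1(Δz) = 1.2500 / 64.0000 = 0.020

0.020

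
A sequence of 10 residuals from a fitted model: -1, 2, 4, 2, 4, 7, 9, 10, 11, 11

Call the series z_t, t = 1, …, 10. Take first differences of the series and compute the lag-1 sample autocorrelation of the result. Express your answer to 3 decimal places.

First differences Δz: 3, 2, -2, 2, 3, 2, 1, 1, 0
Mean of differences = 1.3333
Numerator Σ(Δz_t−Δz̄)(Δz_{t+1}−Δz̄) = -0.7778
Denominator Σ(Δz_t−Δz̄)² = 20.0000
r_1(Δz) = -0.7778 / 20.0000 = -0.039

-0.039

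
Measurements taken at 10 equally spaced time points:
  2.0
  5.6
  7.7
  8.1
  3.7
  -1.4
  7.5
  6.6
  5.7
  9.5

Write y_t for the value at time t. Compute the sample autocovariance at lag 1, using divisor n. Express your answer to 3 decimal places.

Mean ȳ = (2.0 + 5.6 + 7.7 + 8.1 + 3.7 − 1.4 + 7.5 + 6.6 + 5.7 + 9.5)/10 = 5.5000
Σ_{t=1}^{9}(y_t−ȳ)(y_{t+1}−ȳ) = 2.7500
γ_1 = 2.7500 / 10 = 0.275

0.275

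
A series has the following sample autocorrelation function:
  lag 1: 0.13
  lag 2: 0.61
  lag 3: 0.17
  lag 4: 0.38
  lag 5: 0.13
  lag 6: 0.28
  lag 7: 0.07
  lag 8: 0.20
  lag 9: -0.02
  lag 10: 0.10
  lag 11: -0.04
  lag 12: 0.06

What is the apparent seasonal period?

The largest autocorrelation is r_2 = 0.61, with weaker echoes at lags 4 (0.38), 6 (0.28) and 8 (0.20); the remaining lags stay at or below 0.17.
The dominant spike at lag 2 indicates a seasonal period of 2.

2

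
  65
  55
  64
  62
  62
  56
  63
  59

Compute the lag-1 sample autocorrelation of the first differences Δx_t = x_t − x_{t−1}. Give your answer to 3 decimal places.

First differences Δx: -10, 9, -2, 0, -6, 7, -4
Mean of differences = -0.8571
Numerator Σ(Δx_t−Δx̄)(Δx_{t+1}−Δx̄) = -171.8776
Denominator Σ(Δx_t−Δx̄)² = 280.8571
r_1(Δx) = -171.8776 / 280.8571 = -0.612

-0.612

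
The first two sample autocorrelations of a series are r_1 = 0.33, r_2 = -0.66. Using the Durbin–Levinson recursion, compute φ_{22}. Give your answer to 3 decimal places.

φ_{22} = (r_2 − r_1²) / (1 − r_1²)
r_1² = (0.33)² = 0.1089
Numerator = -0.66 − 0.1089 = -0.7689; denominator = 1 − 0.1089 = 0.8911
φ_{22} = -0.7689 / 0.8911 = -0.863

-0.863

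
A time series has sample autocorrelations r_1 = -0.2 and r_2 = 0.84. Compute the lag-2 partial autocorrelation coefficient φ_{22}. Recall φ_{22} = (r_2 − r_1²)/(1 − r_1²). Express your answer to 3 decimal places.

0.833

φ_{22} = (r_2 − r_1²) / (1 − r_1²)
r_1² = (-0.2)² = 0.04
Numerator = 0.84 − 0.0400 = 0.8000; denominator = 1 − 0.0400 = 0.9600
φ_{22} = 0.8000 / 0.9600 = 0.833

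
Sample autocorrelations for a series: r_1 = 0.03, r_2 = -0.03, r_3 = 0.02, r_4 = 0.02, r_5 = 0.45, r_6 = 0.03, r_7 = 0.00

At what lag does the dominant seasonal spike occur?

The largest autocorrelation is r_5 = 0.45; the remaining lags stay at or below 0.03.
The dominant spike at lag 5 indicates a seasonal period of 5.

5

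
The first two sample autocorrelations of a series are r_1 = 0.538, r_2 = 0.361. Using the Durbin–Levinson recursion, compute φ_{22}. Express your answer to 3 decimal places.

φ_{22} = (r_2 − r_1²) / (1 − r_1²)
r_1² = (0.538)² = 0.289444
Numerator = 0.361 − 0.2894 = 0.0716; denominator = 1 − 0.2894 = 0.7106
φ_{22} = 0.0716 / 0.7106 = 0.101

0.101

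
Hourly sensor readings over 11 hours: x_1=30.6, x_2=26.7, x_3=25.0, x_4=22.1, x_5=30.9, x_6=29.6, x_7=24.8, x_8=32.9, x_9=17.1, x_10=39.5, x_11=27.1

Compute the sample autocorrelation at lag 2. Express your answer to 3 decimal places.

Mean x̄ = (30.6 + 26.7 + 25.0 + 22.1 + 30.9 + 29.6 + 24.8 + 32.9 + 17.1 + 39.5 + 27.1)/11 = 27.8455
Numerator Σ_{t=1}^{9}(x_t−x̄)(x_{t+2}−x̄) = 79.1804
Denominator Σ(x_t−x̄)² = 349.0873
r_2 = 79.1804 / 349.0873 = 0.227

0.227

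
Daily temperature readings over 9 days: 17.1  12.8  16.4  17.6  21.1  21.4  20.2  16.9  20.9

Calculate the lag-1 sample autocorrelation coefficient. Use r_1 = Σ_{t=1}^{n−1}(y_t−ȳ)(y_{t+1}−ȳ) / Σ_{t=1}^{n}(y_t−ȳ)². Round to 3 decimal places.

0.376

Mean ȳ = (17.1 + 12.8 + 16.4 + 17.6 + 21.1 + 21.4 + 20.2 + 16.9 + 20.9)/9 = 18.2667
Numerator Σ_{t=1}^{8}(y_t−ȳ)(y_{t+1}−ȳ) = 24.6322
Denominator Σ(y_t−ȳ)² = 65.5600
r_1 = 24.6322 / 65.5600 = 0.376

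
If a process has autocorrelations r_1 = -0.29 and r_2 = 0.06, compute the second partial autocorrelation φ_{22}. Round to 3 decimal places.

-0.026

φ_{22} = (r_2 − r_1²) / (1 − r_1²)
r_1² = (-0.29)² = 0.0841
Numerator = 0.06 − 0.0841 = -0.0241; denominator = 1 − 0.0841 = 0.9159
φ_{22} = -0.0241 / 0.9159 = -0.026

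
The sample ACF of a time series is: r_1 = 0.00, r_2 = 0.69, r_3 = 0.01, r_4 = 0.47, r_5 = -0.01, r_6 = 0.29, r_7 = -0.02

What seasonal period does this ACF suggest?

2

The largest autocorrelation is r_2 = 0.69, with weaker echoes at lags 4 (0.47) and 6 (0.29); the remaining lags stay at or below 0.01.
The dominant spike at lag 2 indicates a seasonal period of 2.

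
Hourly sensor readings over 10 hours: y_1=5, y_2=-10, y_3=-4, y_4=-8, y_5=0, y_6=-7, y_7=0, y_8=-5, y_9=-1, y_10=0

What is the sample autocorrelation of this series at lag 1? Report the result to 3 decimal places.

Mean ȳ = (5 − 10 − 4 − 8 + 0 − 7 + 0 − 5 − 1 + 0)/10 = -3.0000
Numerator Σ_{t=1}^{9}(y_t−ȳ)(y_{t+1}−ȳ) = -87.0000
Denominator Σ(y_t−ȳ)² = 190.0000
r_1 = -87.0000 / 190.0000 = -0.458

-0.458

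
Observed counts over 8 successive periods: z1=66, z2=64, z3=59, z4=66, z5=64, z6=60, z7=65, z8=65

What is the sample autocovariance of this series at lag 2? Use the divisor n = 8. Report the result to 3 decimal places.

Mean z̄ = (66 + 64 + 59 + 66 + 64 + 60 + 65 + 65)/8 = 63.6250
Σ_{t=1}^{6}(z_t−z̄)(z_{t+2}−z̄) = -24.9063
γ_2 = -24.9063 / 8 = -3.113

-3.113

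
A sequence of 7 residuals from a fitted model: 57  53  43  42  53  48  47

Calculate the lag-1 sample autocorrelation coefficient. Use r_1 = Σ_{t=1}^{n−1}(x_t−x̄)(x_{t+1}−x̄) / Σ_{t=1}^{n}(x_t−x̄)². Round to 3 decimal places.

0.108

Mean x̄ = (57 + 53 + 43 + 42 + 53 + 48 + 47)/7 = 49.0000
Deviations from mean: 8.0000, 4.0000, -6.0000, -7.0000, 4.0000, -1.0000, -2.0000
Σ(x_t−x̄)(x_{t+1}−x̄) = (32.0000) + (-24.0000) + (42.0000) + (-28.0000) + (-4.0000) + (2.0000) = 20.0000
Denominator Σ(x_t−x̄)² = 186.0000
r_1 = 20.0000 / 186.0000 = 0.108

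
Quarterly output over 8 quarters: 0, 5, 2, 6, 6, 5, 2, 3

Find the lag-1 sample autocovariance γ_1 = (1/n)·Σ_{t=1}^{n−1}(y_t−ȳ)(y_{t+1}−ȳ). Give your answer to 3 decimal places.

-0.424

Mean ȳ = (0 + 5 + 2 + 6 + 6 + 5 + 2 + 3)/8 = 3.6250
Deviations: -3.6250, 1.3750, -1.6250, 2.3750, 2.3750, 1.3750, -1.6250, -0.6250
Σ_{t=1}^{7}(y_t−ȳ)(y_{t+1}−ȳ) = -3.3906
γ_1 = -3.3906 / 8 = -0.424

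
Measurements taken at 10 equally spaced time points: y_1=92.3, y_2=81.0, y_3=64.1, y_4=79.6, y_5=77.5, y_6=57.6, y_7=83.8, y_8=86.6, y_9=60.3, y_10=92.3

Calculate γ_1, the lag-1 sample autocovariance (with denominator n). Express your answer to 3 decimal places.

Mean ȳ = (92.3 + 81.0 + 64.1 + 79.6 + 77.5 + 57.6 + 83.8 + 86.6 + 60.3 + 92.3)/10 = 77.5100
Σ_{t=1}^{9}(y_t−ȳ)(y_{t+1}−ȳ) = -502.0651
γ_1 = -502.0651 / 10 = -50.207

-50.207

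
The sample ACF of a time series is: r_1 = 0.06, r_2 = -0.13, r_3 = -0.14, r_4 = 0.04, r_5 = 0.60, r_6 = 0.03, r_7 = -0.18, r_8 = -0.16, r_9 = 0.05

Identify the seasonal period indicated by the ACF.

The largest autocorrelation is r_5 = 0.60; the remaining lags stay at or below 0.06.
The dominant spike at lag 5 indicates a seasonal period of 5.

5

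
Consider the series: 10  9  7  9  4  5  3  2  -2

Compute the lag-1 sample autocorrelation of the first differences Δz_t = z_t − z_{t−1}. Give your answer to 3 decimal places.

First differences Δz: -1, -2, 2, -5, 1, -2, -1, -4
Mean of differences = -1.5000
Numerator Σ(Δz_t−Δz̄)(Δz_{t+1}−Δz̄) = -25.7500
Denominator Σ(Δz_t−Δz̄)² = 38.0000
r_1(Δz) = -25.7500 / 38.0000 = -0.678

-0.678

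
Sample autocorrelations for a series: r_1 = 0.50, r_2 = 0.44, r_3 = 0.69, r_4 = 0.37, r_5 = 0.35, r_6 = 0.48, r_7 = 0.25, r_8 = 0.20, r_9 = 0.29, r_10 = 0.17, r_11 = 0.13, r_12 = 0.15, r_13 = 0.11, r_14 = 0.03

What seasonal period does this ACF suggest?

3

The largest autocorrelation is r_3 = 0.69; the remaining lags stay at or below 0.50. The elevated value at lag 1 (0.50), dropping to 0.44 at lag 2, reflects decaying short-term dependence rather than seasonality.
The dominant spike at lag 3 indicates a seasonal period of 3.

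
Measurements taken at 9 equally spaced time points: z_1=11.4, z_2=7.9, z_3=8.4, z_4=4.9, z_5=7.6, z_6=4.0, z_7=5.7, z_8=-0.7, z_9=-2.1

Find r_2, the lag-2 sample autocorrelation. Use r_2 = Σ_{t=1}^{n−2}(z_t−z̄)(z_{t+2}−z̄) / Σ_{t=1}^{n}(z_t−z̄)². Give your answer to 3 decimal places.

0.208

Mean z̄ = (11.4 + 7.9 + 8.4 + 4.9 + 7.6 + 4.0 + 5.7 − 0.7 − 2.1)/9 = 5.2333
Σ(z_t−z̄)(z_{t+2}−z̄) = (19.5278) + (-0.8889) + (7.4944) + (0.4111) + (1.1044) + (7.3178) + (-3.4222) = 31.5444
Denominator Σ(z_t−z̄)² = 151.6000
r_2 = 31.5444 / 151.6000 = 0.208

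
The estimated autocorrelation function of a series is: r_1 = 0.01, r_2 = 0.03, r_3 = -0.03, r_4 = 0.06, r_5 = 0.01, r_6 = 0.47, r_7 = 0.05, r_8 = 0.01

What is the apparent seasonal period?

The largest autocorrelation is r_6 = 0.47; the remaining lags stay at or below 0.06.
The dominant spike at lag 6 indicates a seasonal period of 6.

6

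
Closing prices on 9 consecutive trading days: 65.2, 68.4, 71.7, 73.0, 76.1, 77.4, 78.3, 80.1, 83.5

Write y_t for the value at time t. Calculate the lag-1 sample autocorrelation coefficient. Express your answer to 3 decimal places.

0.598

Mean ȳ = (65.2 + 68.4 + 71.7 + 73.0 + 76.1 + 77.4 + 78.3 + 80.1 + 83.5)/9 = 74.8556
Numerator Σ_{t=1}^{8}(y_t−ȳ)(y_{t+1}−ȳ) = 161.5791
Denominator Σ(y_t−ȳ)² = 270.4222
r_1 = 161.5791 / 270.4222 = 0.598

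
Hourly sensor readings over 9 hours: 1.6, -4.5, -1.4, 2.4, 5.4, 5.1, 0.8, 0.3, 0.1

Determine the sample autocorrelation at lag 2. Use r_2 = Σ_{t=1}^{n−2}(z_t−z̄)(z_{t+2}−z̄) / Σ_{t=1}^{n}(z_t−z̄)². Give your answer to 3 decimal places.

Mean z̄ = (1.6 − 4.5 − 1.4 + 2.4 + 5.4 + 5.1 + 0.8 + 0.3 + 0.1)/9 = 1.0889
Σ(z_t−z̄)(z_{t+2}−z̄) = (-1.2721) + (-7.3277) + (-10.7299) + (5.2590) + (-1.2454) + (-3.1643) + (0.2857) = -18.1947
Denominator Σ(z_t−z̄)² = 75.7689
r_2 = -18.1947 / 75.7689 = -0.240

-0.240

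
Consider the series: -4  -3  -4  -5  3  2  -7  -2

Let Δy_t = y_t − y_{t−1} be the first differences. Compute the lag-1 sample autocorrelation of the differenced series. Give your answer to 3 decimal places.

First differences Δy: 1, -1, -1, 8, -1, -9, 5
Mean of differences = 0.2857
Numerator Σ(Δy_t−Δȳ)(Δy_{t+1}−Δȳ) = -50.9388
Denominator Σ(Δy_t−Δȳ)² = 173.4286
r_1(Δy) = -50.9388 / 173.4286 = -0.294

-0.294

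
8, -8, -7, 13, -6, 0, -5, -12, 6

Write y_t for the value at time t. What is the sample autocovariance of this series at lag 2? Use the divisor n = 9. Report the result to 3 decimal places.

-14.122

Mean ȳ = (8 − 8 − 7 + 13 − 6 + 0 − 5 − 12 + 6)/9 = -1.2222
Σ_{t=1}^{7}(y_t−ȳ)(y_{t+2}−ȳ) = -127.0988
γ_2 = -127.0988 / 9 = -14.122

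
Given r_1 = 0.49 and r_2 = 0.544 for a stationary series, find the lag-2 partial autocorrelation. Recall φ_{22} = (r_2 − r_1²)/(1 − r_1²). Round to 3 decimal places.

φ_{22} = (r_2 − r_1²) / (1 − r_1²)
r_1² = (0.49)² = 0.2401
Numerator = 0.544 − 0.2401 = 0.3039; denominator = 1 − 0.2401 = 0.7599
φ_{22} = 0.3039 / 0.7599 = 0.400

0.400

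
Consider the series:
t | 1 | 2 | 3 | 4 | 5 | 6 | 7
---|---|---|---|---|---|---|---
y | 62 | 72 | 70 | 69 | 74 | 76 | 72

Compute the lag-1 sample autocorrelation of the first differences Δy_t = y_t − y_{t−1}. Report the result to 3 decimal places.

-0.228

First differences Δy: 10, -2, -1, 5, 2, -4
Mean of differences = 1.6667
Numerator Σ(Δy_t−Δȳ)(Δy_{t+1}−Δȳ) = -30.4444
Denominator Σ(Δy_t−Δȳ)² = 133.3333
r_1(Δy) = -30.4444 / 133.3333 = -0.228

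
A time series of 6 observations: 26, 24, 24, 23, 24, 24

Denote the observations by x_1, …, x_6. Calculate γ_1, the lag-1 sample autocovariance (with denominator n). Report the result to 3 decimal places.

0.023

Mean x̄ = (26 + 24 + 24 + 23 + 24 + 24)/6 = 24.1667
Deviations: 1.8333, -0.1667, -0.1667, -1.1667, -0.1667, -0.1667
Σ_{t=1}^{5}(x_t−x̄)(x_{t+1}−x̄) = 0.1389
γ_1 = 0.1389 / 6 = 0.023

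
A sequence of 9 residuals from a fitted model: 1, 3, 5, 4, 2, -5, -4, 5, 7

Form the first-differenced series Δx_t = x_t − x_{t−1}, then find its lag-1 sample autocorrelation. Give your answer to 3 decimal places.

First differences Δx: 2, 2, -1, -2, -7, 1, 9, 2
Mean of differences = 0.7500
Numerator Σ(Δx_t−Δx̄)(Δx_{t+1}−Δx̄) = 35.9375
Denominator Σ(Δx_t−Δx̄)² = 143.5000
r_1(Δx) = 35.9375 / 143.5000 = 0.250

0.250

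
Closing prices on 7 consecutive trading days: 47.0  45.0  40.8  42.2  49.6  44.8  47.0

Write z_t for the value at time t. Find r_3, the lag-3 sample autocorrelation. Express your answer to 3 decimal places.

-0.182

Mean z̄ = (47.0 + 45.0 + 40.8 + 42.2 + 49.6 + 44.8 + 47.0)/7 = 45.2000
Deviations from mean: 1.8000, -0.2000, -4.4000, -3.0000, 4.4000, -0.4000, 1.8000
Σ(z_t−z̄)(z_{t+3}−z̄) = (-5.4000) + (-0.8800) + (1.7600) + (-5.4000) = -9.9200
Denominator Σ(z_t−z̄)² = 54.4000
r_3 = -9.9200 / 54.4000 = -0.182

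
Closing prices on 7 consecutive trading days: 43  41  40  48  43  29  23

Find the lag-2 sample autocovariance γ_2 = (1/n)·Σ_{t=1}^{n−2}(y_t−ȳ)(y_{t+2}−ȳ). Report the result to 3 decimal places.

Mean ȳ = (43 + 41 + 40 + 48 + 43 + 29 + 23)/7 = 38.1429
Σ_{t=1}^{5}(y_t−ȳ)(y_{t+2}−ȳ) = -117.4694
γ_2 = -117.4694 / 7 = -16.781

-16.781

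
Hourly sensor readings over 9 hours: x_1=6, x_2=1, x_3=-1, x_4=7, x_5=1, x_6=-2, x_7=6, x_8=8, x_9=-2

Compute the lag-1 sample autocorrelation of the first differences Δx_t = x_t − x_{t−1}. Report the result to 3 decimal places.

-0.195

First differences Δx: -5, -2, 8, -6, -3, 8, 2, -10
Mean of differences = -1.0000
Numerator Σ(Δx_t−Δx̄)(Δx_{t+1}−Δx̄) = -58.0000
Denominator Σ(Δx_t−Δx̄)² = 298.0000
r_1(Δx) = -58.0000 / 298.0000 = -0.195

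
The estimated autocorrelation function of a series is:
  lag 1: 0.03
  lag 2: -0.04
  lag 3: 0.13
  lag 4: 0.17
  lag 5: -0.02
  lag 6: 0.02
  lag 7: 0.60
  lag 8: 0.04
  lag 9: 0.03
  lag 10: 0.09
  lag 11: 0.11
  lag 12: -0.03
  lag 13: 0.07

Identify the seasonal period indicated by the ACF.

7

The largest autocorrelation is r_7 = 0.60; the remaining lags stay at or below 0.17.
The dominant spike at lag 7 indicates a seasonal period of 7.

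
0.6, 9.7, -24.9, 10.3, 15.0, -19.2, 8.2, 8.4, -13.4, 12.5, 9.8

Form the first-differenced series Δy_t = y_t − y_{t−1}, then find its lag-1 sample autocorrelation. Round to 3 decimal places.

-0.553

First differences Δy: 9.1, -34.6, 35.2, 4.7, -34.2, 27.4, 0.2, -21.8, 25.9, -2.7
Mean of differences = 0.9200
Numerator Σ(Δy_t−Δȳ)(Δy_{t+1}−Δȳ) = -3102.0124
Denominator Σ(Δy_t−Δȳ)² = 5606.4160
r_1(Δy) = -3102.0124 / 5606.4160 = -0.553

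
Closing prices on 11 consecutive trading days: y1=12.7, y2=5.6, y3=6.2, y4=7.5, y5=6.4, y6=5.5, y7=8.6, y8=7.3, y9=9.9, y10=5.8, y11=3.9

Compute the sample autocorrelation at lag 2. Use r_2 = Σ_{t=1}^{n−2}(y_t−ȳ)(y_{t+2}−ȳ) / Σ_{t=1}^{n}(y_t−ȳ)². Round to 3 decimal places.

-0.206

Mean ȳ = (12.7 + 5.6 + 6.2 + 7.5 + 6.4 + 5.5 + 8.6 + 7.3 + 9.9 + 5.8 + 3.9)/11 = 7.2182
Numerator Σ_{t=1}^{9}(y_t−ȳ)(y_{t+2}−ȳ) = -12.2688
Denominator Σ(y_t−ȳ)² = 59.5364
r_2 = -12.2688 / 59.5364 = -0.206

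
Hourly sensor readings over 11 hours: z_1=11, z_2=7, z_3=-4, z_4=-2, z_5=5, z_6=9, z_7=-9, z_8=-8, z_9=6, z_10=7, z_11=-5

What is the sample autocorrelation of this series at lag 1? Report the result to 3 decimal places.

0.043

Mean z̄ = (11 + 7 − 4 − 2 + 5 + 9 − 9 − 8 + 6 + 7 − 5)/11 = 1.5455
Numerator Σ_{t=1}^{10}(z_t−z̄)(z_{t+1}−z̄) = 22.6116
Denominator Σ(z_t−z̄)² = 524.7273
r_1 = 22.6116 / 524.7273 = 0.043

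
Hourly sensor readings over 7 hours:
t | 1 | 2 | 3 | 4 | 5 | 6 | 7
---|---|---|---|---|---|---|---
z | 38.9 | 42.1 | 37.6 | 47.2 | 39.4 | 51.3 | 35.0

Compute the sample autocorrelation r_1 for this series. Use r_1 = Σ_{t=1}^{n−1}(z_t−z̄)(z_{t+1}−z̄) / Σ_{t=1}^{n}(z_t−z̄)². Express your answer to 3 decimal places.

-0.627

Mean z̄ = (38.9 + 42.1 + 37.6 + 47.2 + 39.4 + 51.3 + 35.0)/7 = 41.6429
Deviations from mean: -2.7429, 0.4571, -4.0429, 5.5571, -2.2429, 9.6571, -6.6429
Numerator Σ_{t=1}^{6}(z_t−z̄)(z_{t+1}−z̄) = -123.8433
Denominator Σ(z_t−z̄)² = 197.3771
r_1 = -123.8433 / 197.3771 = -0.627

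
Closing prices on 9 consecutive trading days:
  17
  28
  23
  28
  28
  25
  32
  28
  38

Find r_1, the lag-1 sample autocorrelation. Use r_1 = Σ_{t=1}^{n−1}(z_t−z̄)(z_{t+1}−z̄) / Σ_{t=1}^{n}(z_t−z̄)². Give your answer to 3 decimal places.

Mean z̄ = (17 + 28 + 23 + 28 + 28 + 25 + 32 + 28 + 38)/9 = 27.4444
Numerator Σ_{t=1}^{8}(z_t−z̄)(z_{t+1}−z̄) = -14.5309
Denominator Σ(z_t−z̄)² = 268.2222
r_1 = -14.5309 / 268.2222 = -0.054

-0.054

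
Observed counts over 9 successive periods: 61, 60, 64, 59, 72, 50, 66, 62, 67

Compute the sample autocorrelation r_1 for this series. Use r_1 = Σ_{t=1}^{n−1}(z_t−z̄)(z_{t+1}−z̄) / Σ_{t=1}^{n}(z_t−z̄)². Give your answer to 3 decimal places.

-0.681

Mean z̄ = (61 + 60 + 64 + 59 + 72 + 50 + 66 + 62 + 67)/9 = 62.3333
Numerator Σ_{t=1}^{8}(z_t−z̄)(z_{t+1}−z̄) = -205.7778
Denominator Σ(z_t−z̄)² = 302.0000
r_1 = -205.7778 / 302.0000 = -0.681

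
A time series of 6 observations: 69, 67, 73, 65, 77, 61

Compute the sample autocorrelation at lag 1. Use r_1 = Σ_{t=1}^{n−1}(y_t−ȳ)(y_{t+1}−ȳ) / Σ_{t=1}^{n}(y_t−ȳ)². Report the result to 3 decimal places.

-0.723

Mean ȳ = (69 + 67 + 73 + 65 + 77 + 61)/6 = 68.6667
Numerator Σ_{t=1}^{5}(y_t−ȳ)(y_{t+1}−ȳ) = -118.1111
Denominator Σ(y_t−ȳ)² = 163.3333
r_1 = -118.1111 / 163.3333 = -0.723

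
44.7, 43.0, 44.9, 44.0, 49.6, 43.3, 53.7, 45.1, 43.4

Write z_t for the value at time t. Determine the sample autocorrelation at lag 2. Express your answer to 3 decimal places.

Mean z̄ = (44.7 + 43.0 + 44.9 + 44.0 + 49.6 + 43.3 + 53.7 + 45.1 + 43.4)/9 = 45.7444
Numerator Σ_{t=1}^{7}(z_t−z̄)(z_{t+2}−z̄) = 20.2749
Denominator Σ(z_t−z̄)² = 102.4222
r_2 = 20.2749 / 102.4222 = 0.198

0.198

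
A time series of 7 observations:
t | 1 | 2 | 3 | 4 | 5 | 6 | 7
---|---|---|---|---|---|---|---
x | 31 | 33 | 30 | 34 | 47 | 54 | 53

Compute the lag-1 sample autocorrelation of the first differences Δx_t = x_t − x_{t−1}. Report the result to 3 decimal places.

0.165

First differences Δx: 2, -3, 4, 13, 7, -1
Mean of differences = 3.6667
Numerator Σ(Δx_t−Δx̄)(Δx_{t+1}−Δx̄) = 27.5556
Denominator Σ(Δx_t−Δx̄)² = 167.3333
r_1(Δx) = 27.5556 / 167.3333 = 0.165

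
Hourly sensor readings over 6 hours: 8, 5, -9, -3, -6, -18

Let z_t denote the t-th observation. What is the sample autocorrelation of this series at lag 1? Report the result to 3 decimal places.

0.185

Mean z̄ = (8 + 5 − 9 − 3 − 6 − 18)/6 = -3.8333
Deviations from mean: 11.8333, 8.8333, -5.1667, 0.8333, -2.1667, -14.1667
Numerator Σ_{t=1}^{5}(z_t−z̄)(z_{t+1}−z̄) = 83.4722
Denominator Σ(z_t−z̄)² = 450.8333
r_1 = 83.4722 / 450.8333 = 0.185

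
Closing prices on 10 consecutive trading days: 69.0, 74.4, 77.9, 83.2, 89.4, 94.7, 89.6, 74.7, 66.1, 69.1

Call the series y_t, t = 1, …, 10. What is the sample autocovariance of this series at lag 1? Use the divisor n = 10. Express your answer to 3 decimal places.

Mean ȳ = (69.0 + 74.4 + 77.9 + 83.2 + 89.4 + 94.7 + 89.6 + 74.7 + 66.1 + 69.1)/10 = 78.8100
Σ_{t=1}^{9}(y_t−ȳ)(y_{t+1}−ȳ) = 560.8039
γ_1 = 560.8039 / 10 = 56.080

56.080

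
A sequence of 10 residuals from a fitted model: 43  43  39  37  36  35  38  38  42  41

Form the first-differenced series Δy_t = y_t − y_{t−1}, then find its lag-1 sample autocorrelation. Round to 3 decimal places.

First differences Δy: 0, -4, -2, -1, -1, 3, 0, 4, -1
Mean of differences = -0.2222
Numerator Σ(Δy_t−Δȳ)(Δy_{t+1}−Δȳ) = 3.7284
Denominator Σ(Δy_t−Δȳ)² = 47.5556
r_1(Δy) = 3.7284 / 47.5556 = 0.078

0.078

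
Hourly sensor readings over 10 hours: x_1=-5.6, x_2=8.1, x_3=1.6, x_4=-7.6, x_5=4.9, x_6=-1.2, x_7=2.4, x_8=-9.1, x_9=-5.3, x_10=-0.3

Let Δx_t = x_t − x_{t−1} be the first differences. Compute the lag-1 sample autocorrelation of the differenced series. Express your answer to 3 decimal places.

First differences Δx: 13.7, -6.5, -9.2, 12.5, -6.1, 3.6, -11.5, 3.8, 5.0
Mean of differences = 0.5889
Numerator Σ(Δx_t−Δx̄)(Δx_{t+1}−Δx̄) = -301.0157
Denominator Σ(Δx_t−Δx̄)² = 689.5689
r_1(Δx) = -301.0157 / 689.5689 = -0.437

-0.437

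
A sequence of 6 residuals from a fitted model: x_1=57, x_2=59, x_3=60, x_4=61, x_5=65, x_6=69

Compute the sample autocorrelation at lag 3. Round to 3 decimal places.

Mean x̄ = (57 + 59 + 60 + 61 + 65 + 69)/6 = 61.8333
Numerator Σ_{t=1}^{3}(x_t−x̄)(x_{t+3}−x̄) = -18.0833
Denominator Σ(x_t−x̄)² = 96.8333
r_3 = -18.0833 / 96.8333 = -0.187

-0.187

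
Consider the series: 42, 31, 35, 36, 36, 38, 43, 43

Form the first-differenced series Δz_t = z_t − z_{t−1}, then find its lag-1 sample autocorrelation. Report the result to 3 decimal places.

First differences Δz: -11, 4, 1, 0, 2, 5, 0
Mean of differences = 0.1429
Numerator Σ(Δz_t−Δz̄)(Δz_{t+1}−Δz̄) = -31.7347
Denominator Σ(Δz_t−Δz̄)² = 166.8571
r_1(Δz) = -31.7347 / 166.8571 = -0.190

-0.190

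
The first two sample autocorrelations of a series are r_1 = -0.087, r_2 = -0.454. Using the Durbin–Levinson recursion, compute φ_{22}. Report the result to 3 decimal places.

-0.465

φ_{22} = (r_2 − r_1²) / (1 − r_1²)
r_1² = (-0.087)² = 0.007569
Numerator = -0.454 − 0.0076 = -0.4616; denominator = 1 − 0.0076 = 0.9924
φ_{22} = -0.4616 / 0.9924 = -0.465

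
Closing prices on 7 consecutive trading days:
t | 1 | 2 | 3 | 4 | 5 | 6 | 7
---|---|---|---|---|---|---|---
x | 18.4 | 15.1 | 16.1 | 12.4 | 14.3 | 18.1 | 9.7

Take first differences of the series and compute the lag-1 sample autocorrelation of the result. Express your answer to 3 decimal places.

-0.359

First differences Δx: -3.3, 1.0, -3.7, 1.9, 3.8, -8.4
Mean of differences = -1.4500
Numerator Σ(Δx_t−Δx̄)(Δx_{t+1}−Δx̄) = -36.4825
Denominator Σ(Δx_t−Δx̄)² = 101.5750
r_1(Δx) = -36.4825 / 101.5750 = -0.359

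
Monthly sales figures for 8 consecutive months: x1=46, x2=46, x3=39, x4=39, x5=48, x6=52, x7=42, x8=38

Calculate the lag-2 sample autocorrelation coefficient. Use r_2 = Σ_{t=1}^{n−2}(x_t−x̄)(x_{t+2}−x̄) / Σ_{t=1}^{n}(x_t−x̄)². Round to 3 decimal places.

-0.764

Mean x̄ = (46 + 46 + 39 + 39 + 48 + 52 + 42 + 38)/8 = 43.7500
Numerator Σ_{t=1}^{6}(x_t−x̄)(x_{t+2}−x̄) = -135.6250
Denominator Σ(x_t−x̄)² = 177.5000
r_2 = -135.6250 / 177.5000 = -0.764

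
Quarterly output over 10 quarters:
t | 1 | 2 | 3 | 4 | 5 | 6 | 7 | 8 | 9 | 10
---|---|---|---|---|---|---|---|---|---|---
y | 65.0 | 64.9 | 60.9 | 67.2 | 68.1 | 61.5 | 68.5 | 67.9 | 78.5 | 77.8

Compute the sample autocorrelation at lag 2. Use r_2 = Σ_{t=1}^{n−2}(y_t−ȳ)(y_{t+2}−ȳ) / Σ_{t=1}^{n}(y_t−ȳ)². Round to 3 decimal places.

Mean ȳ = (65.0 + 64.9 + 60.9 + 67.2 + 68.1 + 61.5 + 68.5 + 67.9 + 78.5 + 77.8)/10 = 68.0300
Numerator Σ_{t=1}^{8}(y_t−ȳ)(y_{t+2}−ȳ) = 33.6552
Denominator Σ(y_t−ȳ)² = 318.4610
r_2 = 33.6552 / 318.4610 = 0.106

0.106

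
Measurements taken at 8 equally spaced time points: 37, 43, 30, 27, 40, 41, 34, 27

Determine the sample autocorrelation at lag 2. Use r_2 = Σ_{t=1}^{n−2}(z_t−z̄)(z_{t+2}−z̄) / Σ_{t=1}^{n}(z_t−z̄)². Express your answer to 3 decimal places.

-0.708

Mean z̄ = (37 + 43 + 30 + 27 + 40 + 41 + 34 + 27)/8 = 34.8750
Numerator Σ_{t=1}^{6}(z_t−z̄)(z_{t+2}−z̄) = -200.2813
Denominator Σ(z_t−z̄)² = 282.8750
r_2 = -200.2813 / 282.8750 = -0.708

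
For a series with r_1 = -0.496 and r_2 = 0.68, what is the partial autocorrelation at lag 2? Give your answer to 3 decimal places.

φ_{22} = (r_2 − r_1²) / (1 − r_1²)
r_1² = (-0.496)² = 0.246016
Numerator = 0.68 − 0.2460 = 0.4340; denominator = 1 − 0.2460 = 0.7540
φ_{22} = 0.4340 / 0.7540 = 0.576

0.576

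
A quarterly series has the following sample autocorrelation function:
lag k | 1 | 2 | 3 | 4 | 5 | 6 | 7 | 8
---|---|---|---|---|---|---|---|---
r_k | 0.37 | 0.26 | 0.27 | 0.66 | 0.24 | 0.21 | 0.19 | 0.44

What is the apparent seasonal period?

4

The largest autocorrelation is r_4 = 0.66, with a weaker echo at lag 8 (0.44); the remaining lags stay at or below 0.37. The elevated value at lag 1 (0.37), dropping to 0.26 at lag 2, reflects decaying short-term dependence rather than seasonality.
The dominant spike at lag 4 indicates a seasonal period of 4.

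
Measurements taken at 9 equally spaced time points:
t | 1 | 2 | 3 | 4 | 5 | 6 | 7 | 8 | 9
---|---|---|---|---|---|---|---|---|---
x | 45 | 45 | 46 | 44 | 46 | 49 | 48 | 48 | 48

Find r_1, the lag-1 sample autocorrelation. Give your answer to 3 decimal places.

0.515

Mean x̄ = (45 + 45 + 46 + 44 + 46 + 49 + 48 + 48 + 48)/9 = 46.5556
Numerator Σ_{t=1}^{8}(x_t−x̄)(x_{t+1}−x̄) = 12.4691
Denominator Σ(x_t−x̄)² = 24.2222
r_1 = 12.4691 / 24.2222 = 0.515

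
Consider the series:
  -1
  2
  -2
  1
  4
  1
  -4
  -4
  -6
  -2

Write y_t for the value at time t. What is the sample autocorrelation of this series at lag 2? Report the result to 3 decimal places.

Mean ȳ = (-1 + 2 − 2 + 1 + 4 + 1 − 4 − 4 − 6 − 2)/10 = -1.1000
Numerator Σ_{t=1}^{8}(y_t−ȳ)(y_{t+2}−ȳ) = 2.1800
Denominator Σ(y_t−ȳ)² = 86.9000
r_2 = 2.1800 / 86.9000 = 0.025

0.025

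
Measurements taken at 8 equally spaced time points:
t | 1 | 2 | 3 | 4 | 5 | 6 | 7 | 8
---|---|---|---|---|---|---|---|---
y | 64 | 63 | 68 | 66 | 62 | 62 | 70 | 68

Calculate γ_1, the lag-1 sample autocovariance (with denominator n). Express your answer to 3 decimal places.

0.561

Mean ȳ = (64 + 63 + 68 + 66 + 62 + 62 + 70 + 68)/8 = 65.3750
Σ_{t=1}^{7}(y_t−ȳ)(y_{t+1}−ȳ) = 4.4844
γ_1 = 4.4844 / 8 = 0.561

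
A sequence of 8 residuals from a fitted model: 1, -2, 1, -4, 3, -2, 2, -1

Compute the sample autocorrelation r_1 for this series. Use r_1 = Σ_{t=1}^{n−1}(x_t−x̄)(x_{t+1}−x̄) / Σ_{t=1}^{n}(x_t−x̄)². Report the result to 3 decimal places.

Mean x̄ = (1 − 2 + 1 − 4 + 3 − 2 + 2 − 1)/8 = -0.2500
Deviations from mean: 1.2500, -1.7500, 1.2500, -3.7500, 3.2500, -1.7500, 2.2500, -0.7500
Σ(x_t−x̄)(x_{t+1}−x̄) = (-2.1875) + (-2.1875) + (-4.6875) + (-12.1875) + (-5.6875) + (-3.9375) + (-1.6875) = -32.5625
Denominator Σ(x_t−x̄)² = 39.5000
r_1 = -32.5625 / 39.5000 = -0.824

-0.824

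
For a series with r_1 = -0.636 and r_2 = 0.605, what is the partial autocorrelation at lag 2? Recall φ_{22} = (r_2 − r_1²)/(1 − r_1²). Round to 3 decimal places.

0.337

φ_{22} = (r_2 − r_1²) / (1 − r_1²)
r_1² = (-0.636)² = 0.404496
Numerator = 0.605 − 0.4045 = 0.2005; denominator = 1 − 0.4045 = 0.5955
φ_{22} = 0.2005 / 0.5955 = 0.337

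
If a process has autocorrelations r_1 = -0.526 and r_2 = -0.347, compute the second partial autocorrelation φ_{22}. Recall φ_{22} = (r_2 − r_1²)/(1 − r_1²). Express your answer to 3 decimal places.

-0.862

φ_{22} = (r_2 − r_1²) / (1 − r_1²)
r_1² = (-0.526)² = 0.276676
Numerator = -0.347 − 0.2767 = -0.6237; denominator = 1 − 0.2767 = 0.7233
φ_{22} = -0.6237 / 0.7233 = -0.862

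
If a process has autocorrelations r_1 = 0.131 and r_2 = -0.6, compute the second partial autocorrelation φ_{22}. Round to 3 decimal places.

-0.628

φ_{22} = (r_2 − r_1²) / (1 − r_1²)
r_1² = (0.131)² = 0.017161
Numerator = -0.6 − 0.0172 = -0.6172; denominator = 1 − 0.0172 = 0.9828
φ_{22} = -0.6172 / 0.9828 = -0.628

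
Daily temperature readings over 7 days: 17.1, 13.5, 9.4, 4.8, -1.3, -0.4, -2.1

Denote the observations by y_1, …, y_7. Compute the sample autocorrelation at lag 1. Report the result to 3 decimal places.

0.600

Mean ȳ = (17.1 + 13.5 + 9.4 + 4.8 − 1.3 − 0.4 − 2.1)/7 = 5.8571
Deviations from mean: 11.2429, 7.6429, 3.5429, -1.0571, -7.1571, -6.2571, -7.9571
Σ(y_t−ȳ)(y_{t+1}−ȳ) = (85.9276) + (27.0776) + (-3.7453) + (7.5661) + (44.7833) + (49.7890) = 211.3982
Denominator Σ(y_t−ȳ)² = 352.1771
r_1 = 211.3982 / 352.1771 = 0.600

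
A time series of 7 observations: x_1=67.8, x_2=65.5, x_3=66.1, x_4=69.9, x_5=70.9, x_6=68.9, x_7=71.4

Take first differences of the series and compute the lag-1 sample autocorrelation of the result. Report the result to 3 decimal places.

-0.161

First differences Δx: -2.3, 0.6, 3.8, 1.0, -2.0, 2.5
Mean of differences = 0.6000
Numerator Σ(Δx_t−Δx̄)(Δx_{t+1}−Δx̄) = -4.7000
Denominator Σ(Δx_t−Δx̄)² = 29.1800
r_1(Δx) = -4.7000 / 29.1800 = -0.161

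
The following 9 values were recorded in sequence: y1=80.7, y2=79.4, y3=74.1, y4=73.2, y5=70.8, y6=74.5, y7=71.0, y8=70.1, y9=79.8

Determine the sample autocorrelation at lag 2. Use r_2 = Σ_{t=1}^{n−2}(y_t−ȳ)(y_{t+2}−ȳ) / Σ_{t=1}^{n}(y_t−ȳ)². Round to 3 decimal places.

-0.074

Mean ȳ = (80.7 + 79.4 + 74.1 + 73.2 + 70.8 + 74.5 + 71.0 + 70.1 + 79.8)/9 = 74.8444
Σ(y_t−ȳ)(y_{t+2}−ȳ) = (-4.3591) + (-7.4914) + (3.0109) + (0.5664) + (15.5486) + (1.6342) + (-19.0514) = -10.1417
Denominator Σ(y_t−ȳ)² = 136.6222
r_2 = -10.1417 / 136.6222 = -0.074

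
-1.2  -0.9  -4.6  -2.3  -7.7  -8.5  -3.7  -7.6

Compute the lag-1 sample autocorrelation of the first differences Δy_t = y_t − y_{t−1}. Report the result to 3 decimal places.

First differences Δy: 0.3, -3.7, 2.3, -5.4, -0.8, 4.8, -3.9
Mean of differences = -0.9143
Numerator Σ(Δy_t−Δȳ)(Δy_{t+1}−Δȳ) = -43.6759
Denominator Σ(Δy_t−Δȳ)² = 81.2686
r_1(Δy) = -43.6759 / 81.2686 = -0.537

-0.537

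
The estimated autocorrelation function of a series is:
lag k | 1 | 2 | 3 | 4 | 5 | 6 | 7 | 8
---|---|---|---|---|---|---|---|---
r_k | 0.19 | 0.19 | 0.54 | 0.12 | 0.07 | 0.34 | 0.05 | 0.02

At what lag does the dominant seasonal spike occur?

3

The largest autocorrelation is r_3 = 0.54, with a weaker echo at lag 6 (0.34); the remaining lags stay at or below 0.19.
The dominant spike at lag 3 indicates a seasonal period of 3.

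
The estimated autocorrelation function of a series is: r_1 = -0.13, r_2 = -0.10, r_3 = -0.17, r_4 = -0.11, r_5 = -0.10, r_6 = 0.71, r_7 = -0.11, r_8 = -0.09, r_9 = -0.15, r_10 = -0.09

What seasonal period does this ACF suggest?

6

The largest autocorrelation is r_6 = 0.71; the remaining lags stay at or below -0.09.
The dominant spike at lag 6 indicates a seasonal period of 6.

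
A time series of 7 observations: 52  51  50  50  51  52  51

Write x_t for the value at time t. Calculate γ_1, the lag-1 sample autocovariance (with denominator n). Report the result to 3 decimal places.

Mean x̄ = (52 + 51 + 50 + 50 + 51 + 52 + 51)/7 = 51.0000
Σ_{t=1}^{6}(x_t−x̄)(x_{t+1}−x̄) = 1.0000
γ_1 = 1.0000 / 7 = 0.143

0.143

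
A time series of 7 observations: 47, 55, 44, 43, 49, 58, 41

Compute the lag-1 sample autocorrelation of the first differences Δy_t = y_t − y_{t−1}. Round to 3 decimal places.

-0.307

First differences Δy: 8, -11, -1, 6, 9, -17
Mean of differences = -1.0000
Numerator Σ(Δy_t−Δȳ)(Δy_{t+1}−Δȳ) = -180.0000
Denominator Σ(Δy_t−Δȳ)² = 586.0000
r_1(Δy) = -180.0000 / 586.0000 = -0.307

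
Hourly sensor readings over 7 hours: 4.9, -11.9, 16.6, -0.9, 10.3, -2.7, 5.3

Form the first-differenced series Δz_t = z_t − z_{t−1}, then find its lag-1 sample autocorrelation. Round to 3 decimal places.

-0.809

First differences Δz: -16.8, 28.5, -17.5, 11.2, -13.0, 8.0
Mean of differences = 0.0667
Numerator Σ(Δz_t−Δz̄)(Δz_{t+1}−Δz̄) = -1423.7678
Denominator Σ(Δz_t−Δz̄)² = 1759.1533
r_1(Δz) = -1423.7678 / 1759.1533 = -0.809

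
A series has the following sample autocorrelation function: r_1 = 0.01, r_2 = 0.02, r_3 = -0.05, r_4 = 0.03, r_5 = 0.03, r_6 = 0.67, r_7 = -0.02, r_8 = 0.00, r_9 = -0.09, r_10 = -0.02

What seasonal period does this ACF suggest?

6

The largest autocorrelation is r_6 = 0.67; the remaining lags stay at or below 0.03.
The dominant spike at lag 6 indicates a seasonal period of 6.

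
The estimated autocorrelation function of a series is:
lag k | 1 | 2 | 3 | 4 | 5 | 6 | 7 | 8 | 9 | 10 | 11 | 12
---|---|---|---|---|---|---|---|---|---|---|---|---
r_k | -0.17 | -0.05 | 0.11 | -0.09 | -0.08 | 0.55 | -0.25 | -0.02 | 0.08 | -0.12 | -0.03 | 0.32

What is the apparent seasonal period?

6

The largest autocorrelation is r_6 = 0.55, with a weaker echo at lag 12 (0.32); the remaining lags stay at or below 0.11.
The dominant spike at lag 6 indicates a seasonal period of 6.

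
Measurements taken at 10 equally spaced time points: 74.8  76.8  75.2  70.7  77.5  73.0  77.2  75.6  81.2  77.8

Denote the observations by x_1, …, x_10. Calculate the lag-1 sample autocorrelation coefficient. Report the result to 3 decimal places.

Mean x̄ = (74.8 + 76.8 + 75.2 + 70.7 + 77.5 + 73.0 + 77.2 + 75.6 + 81.2 + 77.8)/10 = 75.9800
Numerator Σ_{t=1}^{9}(x_t−x̄)(x_{t+1}−x̄) = -6.6264
Denominator Σ(x_t−x̄)² = 73.9360
r_1 = -6.6264 / 73.9360 = -0.090

-0.090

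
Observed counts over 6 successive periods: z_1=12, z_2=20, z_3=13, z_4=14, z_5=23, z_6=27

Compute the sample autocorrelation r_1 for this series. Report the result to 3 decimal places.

Mean z̄ = (12 + 20 + 13 + 14 + 23 + 27)/6 = 18.1667
Deviations from mean: -6.1667, 1.8333, -5.1667, -4.1667, 4.8333, 8.8333
Σ(z_t−z̄)(z_{t+1}−z̄) = (-11.3056) + (-9.4722) + (21.5278) + (-20.1389) + (42.6944) = 23.3056
Denominator Σ(z_t−z̄)² = 186.8333
r_1 = 23.3056 / 186.8333 = 0.125

0.125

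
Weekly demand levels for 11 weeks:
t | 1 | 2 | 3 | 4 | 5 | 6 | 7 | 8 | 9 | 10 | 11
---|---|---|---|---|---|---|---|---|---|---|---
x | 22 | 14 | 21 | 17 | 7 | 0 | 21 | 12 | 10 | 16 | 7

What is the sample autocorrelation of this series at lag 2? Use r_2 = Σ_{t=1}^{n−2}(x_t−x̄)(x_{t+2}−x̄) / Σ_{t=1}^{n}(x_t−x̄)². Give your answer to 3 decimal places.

Mean x̄ = (22 + 14 + 21 + 17 + 7 + 0 + 21 + 12 + 10 + 16 + 7)/11 = 13.3636
Numerator Σ_{t=1}^{9}(x_t−x̄)(x_{t+2}−x̄) = -67.1736
Denominator Σ(x_t−x̄)² = 484.5455
r_2 = -67.1736 / 484.5455 = -0.139

-0.139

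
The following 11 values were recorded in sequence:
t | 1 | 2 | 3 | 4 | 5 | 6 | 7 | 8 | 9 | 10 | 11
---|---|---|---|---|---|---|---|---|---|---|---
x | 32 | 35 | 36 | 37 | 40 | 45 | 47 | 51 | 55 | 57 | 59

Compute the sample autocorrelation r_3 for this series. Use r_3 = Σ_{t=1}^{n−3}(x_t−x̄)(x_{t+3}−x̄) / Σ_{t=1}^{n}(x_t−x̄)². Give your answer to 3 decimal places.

0.235

Mean x̄ = (32 + 35 + 36 + 37 + 40 + 45 + 47 + 51 + 55 + 57 + 59)/11 = 44.9091
Numerator Σ_{t=1}^{8}(x_t−x̄)(x_{t+3}−x̄) = 215.5207
Denominator Σ(x_t−x̄)² = 918.9091
r_3 = 215.5207 / 918.9091 = 0.235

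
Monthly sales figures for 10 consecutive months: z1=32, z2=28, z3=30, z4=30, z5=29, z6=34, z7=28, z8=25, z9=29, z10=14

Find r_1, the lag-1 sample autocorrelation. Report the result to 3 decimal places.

-0.015

Mean z̄ = (32 + 28 + 30 + 30 + 29 + 34 + 28 + 25 + 29 + 14)/10 = 27.9000
Numerator Σ_{t=1}^{9}(z_t−z̄)(z_{t+1}−z̄) = -4.1100
Denominator Σ(z_t−z̄)² = 266.9000
r_1 = -4.1100 / 266.9000 = -0.015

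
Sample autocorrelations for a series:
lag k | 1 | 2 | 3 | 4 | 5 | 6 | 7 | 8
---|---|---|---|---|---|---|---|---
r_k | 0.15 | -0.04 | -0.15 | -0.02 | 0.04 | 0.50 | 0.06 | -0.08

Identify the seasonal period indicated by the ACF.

6

The largest autocorrelation is r_6 = 0.50; the remaining lags stay at or below 0.15.
The dominant spike at lag 6 indicates a seasonal period of 6.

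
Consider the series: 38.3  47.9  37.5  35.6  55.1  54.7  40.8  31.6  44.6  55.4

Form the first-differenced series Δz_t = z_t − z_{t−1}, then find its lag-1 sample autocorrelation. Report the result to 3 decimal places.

0.029

First differences Δz: 9.6, -10.4, -1.9, 19.5, -0.4, -13.9, -9.2, 13.0, 10.8
Mean of differences = 1.9000
Numerator Σ(Δz_t−Δz̄)(Δz_{t+1}−Δz̄) = 31.9700
Denominator Σ(Δz_t−Δz̄)² = 1115.3400
r_1(Δz) = 31.9700 / 1115.3400 = 0.029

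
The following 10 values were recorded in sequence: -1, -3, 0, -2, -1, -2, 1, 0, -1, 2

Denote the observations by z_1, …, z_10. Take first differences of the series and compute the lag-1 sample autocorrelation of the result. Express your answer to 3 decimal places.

First differences Δz: -2, 3, -2, 1, -1, 3, -1, -1, 3
Mean of differences = 0.3333
Numerator Σ(Δz_t−Δz̄)(Δz_{t+1}−Δz̄) = -23.7778
Denominator Σ(Δz_t−Δz̄)² = 38.0000
r_1(Δz) = -23.7778 / 38.0000 = -0.626

-0.626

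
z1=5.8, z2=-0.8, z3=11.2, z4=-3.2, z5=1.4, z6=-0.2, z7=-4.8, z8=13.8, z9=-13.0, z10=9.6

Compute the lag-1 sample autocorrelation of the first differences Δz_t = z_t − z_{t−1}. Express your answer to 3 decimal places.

First differences Δz: -6.6, 12.0, -14.4, 4.6, -1.6, -4.6, 18.6, -26.8, 22.6
Mean of differences = 0.4222
Numerator Σ(Δz_t−Δz̄)(Δz_{t+1}−Δz̄) = -1502.9872
Denominator Σ(Δz_t−Δz̄)² = 2013.1556
r_1(Δz) = -1502.9872 / 2013.1556 = -0.747

-0.747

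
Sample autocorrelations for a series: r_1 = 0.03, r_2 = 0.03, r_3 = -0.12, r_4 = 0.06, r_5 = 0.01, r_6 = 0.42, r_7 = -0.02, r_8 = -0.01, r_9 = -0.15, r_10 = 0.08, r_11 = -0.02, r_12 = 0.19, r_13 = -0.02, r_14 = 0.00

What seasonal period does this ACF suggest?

6

The largest autocorrelation is r_6 = 0.42, with a weaker echo at lag 12 (0.19); the remaining lags stay at or below 0.08.
The dominant spike at lag 6 indicates a seasonal period of 6.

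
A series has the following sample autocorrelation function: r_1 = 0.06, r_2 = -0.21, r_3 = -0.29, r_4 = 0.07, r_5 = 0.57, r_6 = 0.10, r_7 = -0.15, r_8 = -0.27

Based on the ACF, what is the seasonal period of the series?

5

The largest autocorrelation is r_5 = 0.57; the remaining lags stay at or below 0.10.
The dominant spike at lag 5 indicates a seasonal period of 5.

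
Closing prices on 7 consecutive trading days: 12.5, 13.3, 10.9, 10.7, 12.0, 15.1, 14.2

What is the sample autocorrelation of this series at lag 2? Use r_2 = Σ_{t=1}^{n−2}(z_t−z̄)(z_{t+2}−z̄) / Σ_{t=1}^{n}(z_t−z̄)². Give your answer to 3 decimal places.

Mean z̄ = (12.5 + 13.3 + 10.9 + 10.7 + 12.0 + 15.1 + 14.2)/7 = 12.6714
Σ(z_t−z̄)(z_{t+2}−z̄) = (0.3037) + (-1.2392) + (1.1894) + (-4.7878) + (-1.0263) = -5.5602
Denominator Σ(z_t−z̄)² = 16.1343
r_2 = -5.5602 / 16.1343 = -0.345

-0.345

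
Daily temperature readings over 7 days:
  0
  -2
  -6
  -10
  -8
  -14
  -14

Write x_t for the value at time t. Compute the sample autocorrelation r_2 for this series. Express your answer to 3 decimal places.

Mean x̄ = (0 − 2 − 6 − 10 − 8 − 14 − 14)/7 = -7.7143
Σ(x_t−x̄)(x_{t+2}−x̄) = (13.2245) + (-13.0612) + (-0.4898) + (14.3673) + (1.7959) = 15.8367
Denominator Σ(x_t−x̄)² = 179.4286
r_2 = 15.8367 / 179.4286 = 0.088

0.088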